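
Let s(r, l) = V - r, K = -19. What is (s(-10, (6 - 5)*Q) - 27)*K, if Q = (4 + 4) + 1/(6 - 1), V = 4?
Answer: 247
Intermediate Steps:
Q = 41/5 (Q = 8 + 1/5 = 8 + ⅕ = 41/5 ≈ 8.2000)
s(r, l) = 4 - r
(s(-10, (6 - 5)*Q) - 27)*K = ((4 - 1*(-10)) - 27)*(-19) = ((4 + 10) - 27)*(-19) = (14 - 27)*(-19) = -13*(-19) = 247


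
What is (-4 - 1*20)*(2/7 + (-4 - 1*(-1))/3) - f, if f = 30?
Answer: -90/7 ≈ -12.857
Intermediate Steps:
(-4 - 1*20)*(2/7 + (-4 - 1*(-1))/3) - f = (-4 - 1*20)*(2/7 + (-4 - 1*(-1))/3) - 1*30 = (-4 - 20)*(2*(⅐) + (-4 + 1)*(⅓)) - 30 = -24*(2/7 - 3*⅓) - 30 = -24*(2/7 - 1) - 30 = -24*(-5/7) - 30 = 120/7 - 30 = -90/7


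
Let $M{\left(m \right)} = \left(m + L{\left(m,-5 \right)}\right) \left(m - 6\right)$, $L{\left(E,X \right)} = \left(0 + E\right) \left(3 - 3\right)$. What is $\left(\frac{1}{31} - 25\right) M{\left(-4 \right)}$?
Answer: $- \frac{30960}{31} \approx -998.71$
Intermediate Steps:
$L{\left(E,X \right)} = 0$ ($L{\left(E,X \right)} = E 0 = 0$)
$M{\left(m \right)} = m \left(-6 + m\right)$ ($M{\left(m \right)} = \left(m + 0\right) \left(m - 6\right) = m \left(-6 + m\right)$)
$\left(\frac{1}{31} - 25\right) M{\left(-4 \right)} = \left(\frac{1}{31} - 25\right) \left(- 4 \left(-6 - 4\right)\right) = \left(\frac{1}{31} - 25\right) \left(\left(-4\right) \left(-10\right)\right) = \left(- \frac{774}{31}\right) 40 = - \frac{30960}{31}$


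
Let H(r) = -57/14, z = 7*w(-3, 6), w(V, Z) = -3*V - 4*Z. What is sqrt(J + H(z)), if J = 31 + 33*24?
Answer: sqrt(160510)/14 ≈ 28.617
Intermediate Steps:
w(V, Z) = -4*Z - 3*V
J = 823 (J = 31 + 792 = 823)
z = -105 (z = 7*(-4*6 - 3*(-3)) = 7*(-24 + 9) = 7*(-15) = -105)
H(r) = -57/14 (H(r) = -57*1/14 = -57/14)
sqrt(J + H(z)) = sqrt(823 - 57/14) = sqrt(11465/14) = sqrt(160510)/14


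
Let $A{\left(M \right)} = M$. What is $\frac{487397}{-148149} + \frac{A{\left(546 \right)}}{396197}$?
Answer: $- \frac{193024339855}{58696189353} \approx -3.2885$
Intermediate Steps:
$\frac{487397}{-148149} + \frac{A{\left(546 \right)}}{396197} = \frac{487397}{-148149} + \frac{546}{396197} = 487397 \left(- \frac{1}{148149}\right) + 546 \cdot \frac{1}{396197} = - \frac{487397}{148149} + \frac{546}{396197} = - \frac{193024339855}{58696189353}$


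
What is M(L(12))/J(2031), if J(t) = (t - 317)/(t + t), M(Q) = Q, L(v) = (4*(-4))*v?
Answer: -389952/857 ≈ -455.02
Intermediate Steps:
L(v) = -16*v
J(t) = (-317 + t)/(2*t) (J(t) = (-317 + t)/((2*t)) = (-317 + t)*(1/(2*t)) = (-317 + t)/(2*t))
M(L(12))/J(2031) = (-16*12)/(((1/2)*(-317 + 2031)/2031)) = -192/((1/2)*(1/2031)*1714) = -192/857/2031 = -192*2031/857 = -389952/857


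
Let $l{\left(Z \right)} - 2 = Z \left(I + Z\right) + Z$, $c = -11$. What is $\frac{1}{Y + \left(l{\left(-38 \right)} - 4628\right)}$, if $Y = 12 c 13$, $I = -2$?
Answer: $- \frac{1}{4860} \approx -0.00020576$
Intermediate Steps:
$l{\left(Z \right)} = 2 + Z + Z \left(-2 + Z\right)$ ($l{\left(Z \right)} = 2 + \left(Z \left(-2 + Z\right) + Z\right) = 2 + \left(Z + Z \left(-2 + Z\right)\right) = 2 + Z + Z \left(-2 + Z\right)$)
$Y = -1716$ ($Y = 12 \left(-11\right) 13 = \left(-132\right) 13 = -1716$)
$\frac{1}{Y + \left(l{\left(-38 \right)} - 4628\right)} = \frac{1}{-1716 + \left(\left(2 + \left(-38\right)^{2} - -38\right) - 4628\right)} = \frac{1}{-1716 + \left(\left(2 + 1444 + 38\right) - 4628\right)} = \frac{1}{-1716 + \left(1484 - 4628\right)} = \frac{1}{-1716 - 3144} = \frac{1}{-4860} = - \frac{1}{4860}$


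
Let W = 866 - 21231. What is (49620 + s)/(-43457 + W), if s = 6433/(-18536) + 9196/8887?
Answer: -1167712528975/1501908829872 ≈ -0.77749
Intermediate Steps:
s = 16183855/23532776 (s = 6433*(-1/18536) + 9196*(1/8887) = -919/2648 + 9196/8887 = 16183855/23532776 ≈ 0.68772)
W = -20365
(49620 + s)/(-43457 + W) = (49620 + 16183855/23532776)/(-43457 - 20365) = (1167712528975/23532776)/(-63822) = (1167712528975/23532776)*(-1/63822) = -1167712528975/1501908829872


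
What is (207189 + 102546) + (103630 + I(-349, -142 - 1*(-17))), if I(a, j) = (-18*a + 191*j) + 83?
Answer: 395855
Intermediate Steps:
I(a, j) = 83 - 18*a + 191*j
(207189 + 102546) + (103630 + I(-349, -142 - 1*(-17))) = (207189 + 102546) + (103630 + (83 - 18*(-349) + 191*(-142 - 1*(-17)))) = 309735 + (103630 + (83 + 6282 + 191*(-142 + 17))) = 309735 + (103630 + (83 + 6282 + 191*(-125))) = 309735 + (103630 + (83 + 6282 - 23875)) = 309735 + (103630 - 17510) = 309735 + 86120 = 395855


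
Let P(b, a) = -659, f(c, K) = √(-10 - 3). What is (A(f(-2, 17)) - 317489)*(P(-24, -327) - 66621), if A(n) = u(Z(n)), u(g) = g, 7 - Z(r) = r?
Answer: 21360188960 + 67280*I*√13 ≈ 2.136e+10 + 2.4258e+5*I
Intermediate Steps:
f(c, K) = I*√13 (f(c, K) = √(-13) = I*√13)
Z(r) = 7 - r
A(n) = 7 - n
(A(f(-2, 17)) - 317489)*(P(-24, -327) - 66621) = ((7 - I*√13) - 317489)*(-659 - 66621) = ((7 - I*√13) - 317489)*(-67280) = (-317482 - I*√13)*(-67280) = 21360188960 + 67280*I*√13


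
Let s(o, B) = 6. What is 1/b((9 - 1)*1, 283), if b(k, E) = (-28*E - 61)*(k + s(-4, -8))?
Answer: -1/111790 ≈ -8.9453e-6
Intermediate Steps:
b(k, E) = (-61 - 28*E)*(6 + k) (b(k, E) = (-28*E - 61)*(k + 6) = (-61 - 28*E)*(6 + k))
1/b((9 - 1)*1, 283) = 1/(-366 - 168*283 - 61*(9 - 1) - 28*283*(9 - 1)*1) = 1/(-366 - 47544 - 488 - 28*283*8*1) = 1/(-366 - 47544 - 61*8 - 28*283*8) = 1/(-366 - 47544 - 488 - 63392) = 1/(-111790) = -1/111790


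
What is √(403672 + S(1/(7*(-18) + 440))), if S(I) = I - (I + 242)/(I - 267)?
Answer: √279743728893690228622/26324818 ≈ 635.35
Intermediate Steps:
S(I) = I - (242 + I)/(-267 + I)
√(403672 + S(1/(7*(-18) + 440))) = √(403672 + (-242 + (1/(7*(-18) + 440))² - 268/(7*(-18) + 440))/(-267 + 1/(7*(-18) + 440))) = √(403672 + (-242 + (1/(-126 + 440))² - 268/(-126 + 440))/(-267 + 1/(-126 + 440))) = √(403672 + (-242 + (1/314)² - 268/314)/(-267 + 1/314)) = √(403672 + (-242 + (1/314)² - 268*1/314)/(-267 + 1/314)) = √(403672 + (-242 + 1/98596 - 134/157)/(-83837/314)) = √(403672 - 314/83837*(-23944383/98596)) = √(403672 + 23944383/26324818) = √(10626615876079/26324818) = √279743728893690228622/26324818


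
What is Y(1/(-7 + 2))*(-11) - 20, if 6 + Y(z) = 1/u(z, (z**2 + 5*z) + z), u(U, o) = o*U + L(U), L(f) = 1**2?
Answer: 519/14 ≈ 37.071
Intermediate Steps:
L(f) = 1
u(U, o) = 1 + U*o (u(U, o) = o*U + 1 = U*o + 1 = 1 + U*o)
Y(z) = -6 + 1/(1 + z*(z**2 + 6*z)) (Y(z) = -6 + 1/(1 + z*((z**2 + 5*z) + z)) = -6 + 1/(1 + z*(z**2 + 6*z)))
Y(1/(-7 + 2))*(-11) - 20 = ((-5 - 6*(1/(-7 + 2))**2*(6 + 1/(-7 + 2)))/(1 + (1/(-7 + 2))**2*(6 + 1/(-7 + 2))))*(-11) - 20 = ((-5 - 6*(1/(-5))**2*(6 + 1/(-5)))/(1 + (1/(-5))**2*(6 + 1/(-5))))*(-11) - 20 = ((-5 - 6*(-1/5)**2*(6 - 1/5))/(1 + (-1/5)**2*(6 - 1/5)))*(-11) - 20 = ((-5 - 6*1/25*29/5)/(1 + (1/25)*(29/5)))*(-11) - 20 = ((-5 - 174/125)/(1 + 29/125))*(-11) - 20 = (-799/125/(154/125))*(-11) - 20 = ((125/154)*(-799/125))*(-11) - 20 = -799/154*(-11) - 20 = 799/14 - 20 = 519/14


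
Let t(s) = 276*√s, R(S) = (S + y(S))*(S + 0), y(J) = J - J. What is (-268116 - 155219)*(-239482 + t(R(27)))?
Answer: 98226420050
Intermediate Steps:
y(J) = 0
R(S) = S² (R(S) = (S + 0)*(S + 0) = S*S = S²)
(-268116 - 155219)*(-239482 + t(R(27))) = (-268116 - 155219)*(-239482 + 276*√(27²)) = -423335*(-239482 + 276*√729) = -423335*(-239482 + 276*27) = -423335*(-239482 + 7452) = -423335*(-232030) = 98226420050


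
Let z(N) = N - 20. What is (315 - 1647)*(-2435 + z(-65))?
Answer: 3356640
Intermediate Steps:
z(N) = -20 + N
(315 - 1647)*(-2435 + z(-65)) = (315 - 1647)*(-2435 + (-20 - 65)) = -1332*(-2435 - 85) = -1332*(-2520) = 3356640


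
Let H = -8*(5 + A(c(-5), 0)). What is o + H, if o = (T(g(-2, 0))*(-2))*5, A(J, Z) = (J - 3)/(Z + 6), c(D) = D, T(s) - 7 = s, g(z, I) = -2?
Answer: -238/3 ≈ -79.333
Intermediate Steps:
T(s) = 7 + s
A(J, Z) = (-3 + J)/(6 + Z)
o = -50 (o = ((7 - 2)*(-2))*5 = (5*(-2))*5 = -10*5 = -50)
H = -88/3 (H = -8*(5 + (-3 - 5)/(6 + 0)) = -8*(5 - 8/6) = -8*(5 + (⅙)*(-8)) = -8*(5 - 4/3) = -8*11/3 = -88/3 ≈ -29.333)
o + H = -50 - 88/3 = -238/3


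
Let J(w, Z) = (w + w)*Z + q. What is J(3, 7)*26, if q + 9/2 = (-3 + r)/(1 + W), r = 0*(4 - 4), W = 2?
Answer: 949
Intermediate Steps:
r = 0 (r = 0*0 = 0)
q = -11/2 (q = -9/2 + (-3 + 0)/(1 + 2) = -9/2 - 3/3 = -9/2 - 3*⅓ = -9/2 - 1 = -11/2 ≈ -5.5000)
J(w, Z) = -11/2 + 2*Z*w (J(w, Z) = (w + w)*Z - 11/2 = (2*w)*Z - 11/2 = 2*Z*w - 11/2 = -11/2 + 2*Z*w)
J(3, 7)*26 = (-11/2 + 2*7*3)*26 = (-11/2 + 42)*26 = (73/2)*26 = 949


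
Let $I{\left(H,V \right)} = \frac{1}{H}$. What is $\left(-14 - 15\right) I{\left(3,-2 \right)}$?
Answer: $- \frac{29}{3} \approx -9.6667$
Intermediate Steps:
$\left(-14 - 15\right) I{\left(3,-2 \right)} = \frac{-14 - 15}{3} = \left(-29\right) \frac{1}{3} = - \frac{29}{3}$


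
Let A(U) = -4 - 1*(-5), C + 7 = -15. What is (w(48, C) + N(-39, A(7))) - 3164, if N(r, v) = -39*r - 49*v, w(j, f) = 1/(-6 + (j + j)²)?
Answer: -15583319/9210 ≈ -1692.0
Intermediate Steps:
C = -22 (C = -7 - 15 = -22)
w(j, f) = 1/(-6 + 4*j²) (w(j, f) = 1/(-6 + (2*j)²) = 1/(-6 + 4*j²))
A(U) = 1 (A(U) = -4 + 5 = 1)
N(r, v) = -49*v - 39*r
(w(48, C) + N(-39, A(7))) - 3164 = (1/(2*(-3 + 2*48²)) + (-49*1 - 39*(-39))) - 3164 = (1/(2*(-3 + 2*2304)) + (-49 + 1521)) - 3164 = (1/(2*(-3 + 4608)) + 1472) - 3164 = ((½)/4605 + 1472) - 3164 = ((½)*(1/4605) + 1472) - 3164 = (1/9210 + 1472) - 3164 = 13557121/9210 - 3164 = -15583319/9210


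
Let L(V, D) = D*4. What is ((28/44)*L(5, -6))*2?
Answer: -336/11 ≈ -30.545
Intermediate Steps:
L(V, D) = 4*D
((28/44)*L(5, -6))*2 = ((28/44)*(4*(-6)))*2 = ((28*(1/44))*(-24))*2 = ((7/11)*(-24))*2 = -168/11*2 = -336/11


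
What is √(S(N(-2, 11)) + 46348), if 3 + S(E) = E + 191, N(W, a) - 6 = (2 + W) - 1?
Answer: √46541 ≈ 215.73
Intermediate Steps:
N(W, a) = 7 + W (N(W, a) = 6 + ((2 + W) - 1) = 6 + (1 + W) = 7 + W)
S(E) = 188 + E (S(E) = -3 + (E + 191) = -3 + (191 + E) = 188 + E)
√(S(N(-2, 11)) + 46348) = √((188 + (7 - 2)) + 46348) = √((188 + 5) + 46348) = √(193 + 46348) = √46541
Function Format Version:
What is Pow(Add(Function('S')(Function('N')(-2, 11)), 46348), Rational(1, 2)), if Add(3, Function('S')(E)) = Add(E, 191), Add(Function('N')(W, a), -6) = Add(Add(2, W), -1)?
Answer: Pow(46541, Rational(1, 2)) ≈ 215.73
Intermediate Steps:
Function('N')(W, a) = Add(7, W) (Function('N')(W, a) = Add(6, Add(Add(2, W), -1)) = Add(6, Add(1, W)) = Add(7, W))
Function('S')(E) = Add(188, E) (Function('S')(E) = Add(-3, Add(E, 191)) = Add(-3, Add(191, E)) = Add(188, E))
Pow(Add(Function('S')(Function('N')(-2, 11)), 46348), Rational(1, 2)) = Pow(Add(Add(188, Add(7, -2)), 46348), Rational(1, 2)) = Pow(Add(Add(188, 5), 46348), Rational(1, 2)) = Pow(Add(193, 46348), Rational(1, 2)) = Pow(46541, Rational(1, 2))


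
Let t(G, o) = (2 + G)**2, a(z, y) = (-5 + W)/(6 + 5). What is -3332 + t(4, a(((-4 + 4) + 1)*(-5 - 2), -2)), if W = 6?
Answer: -3296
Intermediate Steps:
a(z, y) = 1/11 (a(z, y) = (-5 + 6)/(6 + 5) = 1/11)
-3332 + t(4, a(((-4 + 4) + 1)*(-5 - 2), -2)) = -3332 + (2 + 4)**2 = -3332 + 6**2 = -3332 + 36 = -3296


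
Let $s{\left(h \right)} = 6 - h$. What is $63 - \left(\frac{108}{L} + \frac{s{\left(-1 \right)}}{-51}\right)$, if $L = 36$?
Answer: $\frac{3067}{51} \approx 60.137$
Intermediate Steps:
$63 - \left(\frac{108}{L} + \frac{s{\left(-1 \right)}}{-51}\right) = 63 - \left(\frac{108}{36} + \frac{6 - -1}{-51}\right) = 63 - \left(108 \cdot \frac{1}{36} + \left(6 + 1\right) \left(- \frac{1}{51}\right)\right) = 63 - \left(3 + 7 \left(- \frac{1}{51}\right)\right) = 63 - \left(3 - \frac{7}{51}\right) = 63 - \frac{146}{51} = \frac{3067}{51}$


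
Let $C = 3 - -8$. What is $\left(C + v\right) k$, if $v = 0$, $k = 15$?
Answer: $165$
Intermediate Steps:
$C = 11$ ($C = 3 + 8 = 11$)
$\left(C + v\right) k = \left(11 + 0\right) 15 = 11 \cdot 15 = 165$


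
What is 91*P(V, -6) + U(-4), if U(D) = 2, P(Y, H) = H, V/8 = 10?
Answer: -544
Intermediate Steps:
V = 80 (V = 8*10 = 80)
91*P(V, -6) + U(-4) = 91*(-6) + 2 = -546 + 2 = -544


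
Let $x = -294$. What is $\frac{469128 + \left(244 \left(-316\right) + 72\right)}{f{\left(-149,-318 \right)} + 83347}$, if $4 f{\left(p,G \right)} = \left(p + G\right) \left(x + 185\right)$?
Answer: $\frac{1568384}{384291} \approx 4.0812$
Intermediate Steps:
$f{\left(p,G \right)} = - \frac{109 G}{4} - \frac{109 p}{4}$ ($f{\left(p,G \right)} = \frac{\left(p + G\right) \left(-294 + 185\right)}{4} = \frac{\left(G + p\right) \left(-109\right)}{4} = \frac{- 109 G - 109 p}{4} = - \frac{109 G}{4} - \frac{109 p}{4}$)
$\frac{469128 + \left(244 \left(-316\right) + 72\right)}{f{\left(-149,-318 \right)} + 83347} = \frac{469128 + \left(244 \left(-316\right) + 72\right)}{\left(\left(- \frac{109}{4}\right) \left(-318\right) - - \frac{16241}{4}\right) + 83347} = \frac{469128 + \left(-77104 + 72\right)}{\left(\frac{17331}{2} + \frac{16241}{4}\right) + 83347} = \frac{469128 - 77032}{\frac{50903}{4} + 83347} = \frac{392096}{\frac{384291}{4}} = 392096 \cdot \frac{4}{384291} = \frac{1568384}{384291}$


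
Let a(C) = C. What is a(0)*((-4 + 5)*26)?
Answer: 0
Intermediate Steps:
a(0)*((-4 + 5)*26) = 0*((-4 + 5)*26) = 0*(1*26) = 0*26 = 0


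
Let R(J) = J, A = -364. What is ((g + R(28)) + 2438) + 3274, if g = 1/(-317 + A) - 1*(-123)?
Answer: 3992702/681 ≈ 5863.0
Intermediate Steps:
g = 83762/681 (g = 1/(-317 - 364) - 1*(-123) = 1/(-681) + 123 = -1/681 + 123 = 83762/681 ≈ 123.00)
((g + R(28)) + 2438) + 3274 = ((83762/681 + 28) + 2438) + 3274 = (102830/681 + 2438) + 3274 = 1763108/681 + 3274 = 3992702/681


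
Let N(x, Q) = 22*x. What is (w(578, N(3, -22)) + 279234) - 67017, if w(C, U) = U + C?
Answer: 212861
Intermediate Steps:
w(C, U) = C + U
(w(578, N(3, -22)) + 279234) - 67017 = ((578 + 22*3) + 279234) - 67017 = ((578 + 66) + 279234) - 67017 = (644 + 279234) - 67017 = 279878 - 67017 = 212861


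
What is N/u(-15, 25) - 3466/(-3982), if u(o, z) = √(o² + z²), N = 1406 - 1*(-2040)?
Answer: 1733/1991 + 1723*√34/85 ≈ 119.07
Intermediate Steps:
N = 3446 (N = 1406 + 2040 = 3446)
N/u(-15, 25) - 3466/(-3982) = 3446/(√((-15)² + 25²)) - 3466/(-3982) = 3446/(√(225 + 625)) - 3466*(-1)/3982 = 3446/(√850) - 1*(-1733/1991) = 3446/((5*√34)) + 1733/1991 = 3446*(√34/170) + 1733/1991 = 1723*√34/85 + 1733/1991 = 1733/1991 + 1723*√34/85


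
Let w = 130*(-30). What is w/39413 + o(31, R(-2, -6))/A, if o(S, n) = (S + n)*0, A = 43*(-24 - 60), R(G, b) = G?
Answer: -3900/39413 ≈ -0.098952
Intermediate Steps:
w = -3900
A = -3612 (A = 43*(-84) = -3612)
o(S, n) = 0
w/39413 + o(31, R(-2, -6))/A = -3900/39413 + 0/(-3612) = -3900*1/39413 + 0*(-1/3612) = -3900/39413 + 0 = -3900/39413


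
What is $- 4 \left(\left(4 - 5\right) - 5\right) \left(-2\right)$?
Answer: $-48$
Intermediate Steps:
$- 4 \left(\left(4 - 5\right) - 5\right) \left(-2\right) = - 4 \left(-1 - 5\right) \left(-2\right) = \left(-4\right) \left(-6\right) \left(-2\right) = 24 \left(-2\right) = -48$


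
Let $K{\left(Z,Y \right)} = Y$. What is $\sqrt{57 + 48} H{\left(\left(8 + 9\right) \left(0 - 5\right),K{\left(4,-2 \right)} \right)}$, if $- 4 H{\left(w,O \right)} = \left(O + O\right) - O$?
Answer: $\frac{\sqrt{105}}{2} \approx 5.1235$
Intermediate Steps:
$H{\left(w,O \right)} = - \frac{O}{4}$ ($H{\left(w,O \right)} = - \frac{\left(O + O\right) - O}{4} = - \frac{2 O - O}{4} = - \frac{O}{4}$)
$\sqrt{57 + 48} H{\left(\left(8 + 9\right) \left(0 - 5\right),K{\left(4,-2 \right)} \right)} = \sqrt{57 + 48} \left(\left(- \frac{1}{4}\right) \left(-2\right)\right) = \sqrt{105} \cdot \frac{1}{2} = \frac{\sqrt{105}}{2}$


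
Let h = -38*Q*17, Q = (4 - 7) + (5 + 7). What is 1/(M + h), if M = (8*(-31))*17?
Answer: -1/10030 ≈ -9.9701e-5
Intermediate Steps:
Q = 9 (Q = -3 + 12 = 9)
h = -5814 (h = -38*9*17 = -342*17 = -5814)
M = -4216 (M = -248*17 = -4216)
1/(M + h) = 1/(-4216 - 5814) = 1/(-10030) = -1/10030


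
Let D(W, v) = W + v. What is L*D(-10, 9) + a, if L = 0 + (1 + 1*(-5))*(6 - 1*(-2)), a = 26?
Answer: 58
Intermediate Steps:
L = -32 (L = 0 + (1 - 5)*(6 + 2) = 0 - 4*8 = 0 - 32 = -32)
L*D(-10, 9) + a = -32*(-10 + 9) + 26 = -32*(-1) + 26 = 32 + 26 = 58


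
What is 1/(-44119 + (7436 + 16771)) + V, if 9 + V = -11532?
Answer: -229804393/19912 ≈ -11541.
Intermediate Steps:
V = -11541 (V = -9 - 11532 = -11541)
1/(-44119 + (7436 + 16771)) + V = 1/(-44119 + (7436 + 16771)) - 11541 = 1/(-44119 + 24207) - 11541 = 1/(-19912) - 11541 = -1/19912 - 11541 = -229804393/19912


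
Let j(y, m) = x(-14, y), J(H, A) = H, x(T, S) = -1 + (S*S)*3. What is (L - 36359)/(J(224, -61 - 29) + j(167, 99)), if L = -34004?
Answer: -70363/83890 ≈ -0.83875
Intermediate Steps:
x(T, S) = -1 + 3*S**2 (x(T, S) = -1 + S**2*3 = -1 + 3*S**2)
j(y, m) = -1 + 3*y**2
(L - 36359)/(J(224, -61 - 29) + j(167, 99)) = (-34004 - 36359)/(224 + (-1 + 3*167**2)) = -70363/(224 + (-1 + 3*27889)) = -70363/(224 + (-1 + 83667)) = -70363/(224 + 83666) = -70363/83890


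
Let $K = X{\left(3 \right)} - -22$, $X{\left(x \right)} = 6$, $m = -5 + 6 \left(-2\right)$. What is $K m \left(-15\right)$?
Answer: $7140$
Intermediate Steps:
$m = -17$ ($m = -5 - 12 = -17$)
$K = 28$ ($K = 6 - -22 = 6 + 22 = 28$)
$K m \left(-15\right) = 28 \left(-17\right) \left(-15\right) = \left(-476\right) \left(-15\right) = 7140$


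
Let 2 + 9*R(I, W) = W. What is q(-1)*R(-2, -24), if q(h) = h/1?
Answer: 26/9 ≈ 2.8889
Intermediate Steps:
R(I, W) = -2/9 + W/9
q(h) = h (q(h) = h*1 = h)
q(-1)*R(-2, -24) = -(-2/9 + (⅑)*(-24)) = -(-2/9 - 8/3) = -1*(-26/9) = 26/9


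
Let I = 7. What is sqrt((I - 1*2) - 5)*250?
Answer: 0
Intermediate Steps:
sqrt((I - 1*2) - 5)*250 = sqrt((7 - 1*2) - 5)*250 = sqrt((7 - 2) - 5)*250 = sqrt(5 - 5)*250 = sqrt(0)*250 = 0*250 = 0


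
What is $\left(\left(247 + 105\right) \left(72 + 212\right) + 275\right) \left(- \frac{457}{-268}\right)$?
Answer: $\frac{45811051}{268} \approx 1.7094 \cdot 10^{5}$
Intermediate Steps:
$\left(\left(247 + 105\right) \left(72 + 212\right) + 275\right) \left(- \frac{457}{-268}\right) = \left(352 \cdot 284 + 275\right) \left(\left(-457\right) \left(- \frac{1}{268}\right)\right) = \left(99968 + 275\right) \frac{457}{268} = 100243 \cdot \frac{457}{268} = \frac{45811051}{268}$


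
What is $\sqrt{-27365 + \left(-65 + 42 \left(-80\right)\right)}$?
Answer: $i \sqrt{30790} \approx 175.47 i$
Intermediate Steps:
$\sqrt{-27365 + \left(-65 + 42 \left(-80\right)\right)} = \sqrt{-27365 - 3425} = \sqrt{-30790} = i \sqrt{30790}$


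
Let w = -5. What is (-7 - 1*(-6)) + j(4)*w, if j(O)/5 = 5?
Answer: -126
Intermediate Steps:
j(O) = 25 (j(O) = 5*5 = 25)
(-7 - 1*(-6)) + j(4)*w = (-7 - 1*(-6)) + 25*(-5) = (-7 + 6) - 125 = -1 - 125 = -126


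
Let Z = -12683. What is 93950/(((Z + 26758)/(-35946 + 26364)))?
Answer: -36009156/563 ≈ -63959.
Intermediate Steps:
93950/(((Z + 26758)/(-35946 + 26364))) = 93950/(((-12683 + 26758)/(-35946 + 26364))) = 93950/((14075/(-9582))) = 93950/((14075*(-1/9582))) = 93950/(-14075/9582) = 93950*(-9582/14075) = -36009156/563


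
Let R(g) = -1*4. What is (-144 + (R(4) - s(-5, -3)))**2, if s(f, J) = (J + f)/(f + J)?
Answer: 22201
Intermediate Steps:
R(g) = -4
s(f, J) = 1 (s(f, J) = (J + f)/(J + f) = 1)
(-144 + (R(4) - s(-5, -3)))**2 = (-144 + (-4 - 1*1))**2 = (-144 + (-4 - 1))**2 = (-144 - 5)**2 = (-149)**2 = 22201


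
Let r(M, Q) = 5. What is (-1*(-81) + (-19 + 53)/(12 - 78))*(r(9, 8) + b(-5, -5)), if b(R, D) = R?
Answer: 0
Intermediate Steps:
(-1*(-81) + (-19 + 53)/(12 - 78))*(r(9, 8) + b(-5, -5)) = (-1*(-81) + (-19 + 53)/(12 - 78))*(5 - 5) = (81 + 34/(-66))*0 = (81 + 34*(-1/66))*0 = (81 - 17/33)*0 = (2656/33)*0 = 0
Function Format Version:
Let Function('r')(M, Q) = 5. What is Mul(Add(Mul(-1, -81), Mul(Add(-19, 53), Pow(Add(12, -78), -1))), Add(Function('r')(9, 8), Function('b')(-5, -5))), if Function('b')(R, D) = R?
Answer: 0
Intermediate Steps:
Mul(Add(Mul(-1, -81), Mul(Add(-19, 53), Pow(Add(12, -78), -1))), Add(Function('r')(9, 8), Function('b')(-5, -5))) = Mul(Add(Mul(-1, -81), Mul(Add(-19, 53), Pow(Add(12, -78), -1))), Add(5, -5)) = Mul(Add(81, Mul(34, Pow(-66, -1))), 0) = Mul(Add(81, Mul(34, Rational(-1, 66))), 0) = Mul(Add(81, Rational(-17, 33)), 0) = Mul(Rational(2656, 33), 0) = 0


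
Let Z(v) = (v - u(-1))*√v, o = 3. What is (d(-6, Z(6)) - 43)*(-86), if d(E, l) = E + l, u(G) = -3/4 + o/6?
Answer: 4214 - 1075*√6/2 ≈ 2897.4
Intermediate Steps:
u(G) = -¼ (u(G) = -3/4 + 3/6 = -3*¼ + 3*(⅙) = -¾ + ½ = -¼)
Z(v) = √v*(¼ + v) (Z(v) = (v - 1*(-¼))*√v = (v + ¼)*√v = (¼ + v)*√v = √v*(¼ + v))
(d(-6, Z(6)) - 43)*(-86) = ((-6 + √6*(¼ + 6)) - 43)*(-86) = ((-6 + √6*(25/4)) - 43)*(-86) = ((-6 + 25*√6/4) - 43)*(-86) = (-49 + 25*√6/4)*(-86) = 4214 - 1075*√6/2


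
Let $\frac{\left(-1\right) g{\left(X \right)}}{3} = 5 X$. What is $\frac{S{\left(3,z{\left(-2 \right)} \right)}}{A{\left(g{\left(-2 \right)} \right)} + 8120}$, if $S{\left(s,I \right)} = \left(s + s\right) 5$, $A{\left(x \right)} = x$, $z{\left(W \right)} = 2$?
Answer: $\frac{3}{815} \approx 0.003681$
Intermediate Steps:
$g{\left(X \right)} = - 15 X$ ($g{\left(X \right)} = - 3 \cdot 5 X = - 15 X$)
$S{\left(s,I \right)} = 10 s$ ($S{\left(s,I \right)} = 2 s 5 = 10 s$)
$\frac{S{\left(3,z{\left(-2 \right)} \right)}}{A{\left(g{\left(-2 \right)} \right)} + 8120} = \frac{10 \cdot 3}{\left(-15\right) \left(-2\right) + 8120} = \frac{1}{30 + 8120} \cdot 30 = \frac{1}{8150} \cdot 30 = \frac{3}{815}$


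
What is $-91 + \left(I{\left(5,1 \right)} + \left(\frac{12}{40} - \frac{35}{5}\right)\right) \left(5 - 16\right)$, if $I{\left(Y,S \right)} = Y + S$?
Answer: $- \frac{833}{10} \approx -83.3$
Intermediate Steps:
$I{\left(Y,S \right)} = S + Y$
$-91 + \left(I{\left(5,1 \right)} + \left(\frac{12}{40} - \frac{35}{5}\right)\right) \left(5 - 16\right) = -91 + \left(\left(1 + 5\right) + \left(\frac{12}{40} - \frac{35}{5}\right)\right) \left(5 - 16\right) = -91 + \left(6 + \left(12 \cdot \frac{1}{40} - 7\right)\right) \left(5 - 16\right) = -91 + \left(6 + \left(\frac{3}{10} - 7\right)\right) \left(-11\right) = -91 + \left(6 - \frac{67}{10}\right) \left(-11\right) = -91 - - \frac{77}{10} = -91 + \frac{77}{10} = - \frac{833}{10}$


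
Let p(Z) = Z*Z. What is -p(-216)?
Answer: -46656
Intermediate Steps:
p(Z) = Z²
-p(-216) = -1*(-216)² = -1*46656 = -46656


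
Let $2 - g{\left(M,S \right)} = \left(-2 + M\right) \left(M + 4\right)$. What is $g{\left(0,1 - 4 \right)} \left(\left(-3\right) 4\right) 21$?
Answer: $-2520$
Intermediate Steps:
$g{\left(M,S \right)} = 2 - \left(-2 + M\right) \left(4 + M\right)$ ($g{\left(M,S \right)} = 2 - \left(-2 + M\right) \left(M + 4\right) = 2 - \left(-2 + M\right) \left(4 + M\right)$)
$g{\left(0,1 - 4 \right)} \left(\left(-3\right) 4\right) 21 = \left(10 - 0^{2} - 0\right) \left(\left(-3\right) 4\right) 21 = \left(10 - 0 + 0\right) \left(-12\right) 21 = \left(10 + 0 + 0\right) \left(-12\right) 21 = 10 \left(-12\right) 21 = \left(-120\right) 21 = -2520$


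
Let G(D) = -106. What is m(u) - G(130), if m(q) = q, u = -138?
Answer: -32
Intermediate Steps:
m(u) - G(130) = -138 - 1*(-106) = -138 + 106 = -32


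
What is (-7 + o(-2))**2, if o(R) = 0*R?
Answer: 49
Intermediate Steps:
o(R) = 0
(-7 + o(-2))**2 = (-7 + 0)**2 = (-7)**2 = 49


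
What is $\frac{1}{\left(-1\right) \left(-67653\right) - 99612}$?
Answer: $- \frac{1}{31959} \approx -3.129 \cdot 10^{-5}$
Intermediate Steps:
$\frac{1}{\left(-1\right) \left(-67653\right) - 99612} = \frac{1}{67653 - 99612} = \frac{1}{-31959} = - \frac{1}{31959}$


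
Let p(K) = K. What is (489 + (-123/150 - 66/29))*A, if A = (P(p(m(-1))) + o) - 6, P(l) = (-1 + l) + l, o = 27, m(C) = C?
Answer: 6341049/725 ≈ 8746.3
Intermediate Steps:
P(l) = -1 + 2*l
A = 18 (A = ((-1 + 2*(-1)) + 27) - 6 = ((-1 - 2) + 27) - 6 = (-3 + 27) - 6 = 24 - 6 = 18)
(489 + (-123/150 - 66/29))*A = (489 + (-123/150 - 66/29))*18 = (489 + (-123*1/150 - 66*1/29))*18 = (489 + (-41/50 - 66/29))*18 = (489 - 4489/1450)*18 = (704561/1450)*18 = 6341049/725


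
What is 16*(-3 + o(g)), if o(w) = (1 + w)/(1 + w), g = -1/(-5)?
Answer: -32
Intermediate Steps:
g = ⅕ (g = -1*(-⅕) = ⅕ ≈ 0.20000)
o(w) = 1
16*(-3 + o(g)) = 16*(-3 + 1) = 16*(-2) = -32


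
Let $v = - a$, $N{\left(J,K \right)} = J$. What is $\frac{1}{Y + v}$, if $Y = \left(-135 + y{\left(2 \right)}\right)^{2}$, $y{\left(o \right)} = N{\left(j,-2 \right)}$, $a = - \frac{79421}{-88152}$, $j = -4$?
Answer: $\frac{88152}{1703105371} \approx 5.176 \cdot 10^{-5}$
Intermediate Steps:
$a = \frac{79421}{88152}$ ($a = \left(-79421\right) \left(- \frac{1}{88152}\right) = \frac{79421}{88152} \approx 0.90096$)
$y{\left(o \right)} = -4$
$v = - \frac{79421}{88152}$ ($v = \left(-1\right) \frac{79421}{88152} = - \frac{79421}{88152} \approx -0.90096$)
$Y = 19321$ ($Y = \left(-135 - 4\right)^{2} = \left(-139\right)^{2} = 19321$)
$\frac{1}{Y + v} = \frac{1}{19321 - \frac{79421}{88152}} = \frac{1}{\frac{1703105371}{88152}} = \frac{88152}{1703105371}$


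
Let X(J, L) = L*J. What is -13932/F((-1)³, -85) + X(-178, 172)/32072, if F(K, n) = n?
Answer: 55528093/340765 ≈ 162.95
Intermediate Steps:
X(J, L) = J*L
-13932/F((-1)³, -85) + X(-178, 172)/32072 = -13932/(-85) - 178*172/32072 = -13932*(-1/85) - 30616*1/32072 = 13932/85 - 3827/4009 = 55528093/340765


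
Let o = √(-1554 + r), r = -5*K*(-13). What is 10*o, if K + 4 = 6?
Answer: 40*I*√89 ≈ 377.36*I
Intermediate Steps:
K = 2 (K = -4 + 6 = 2)
r = 130 (r = -5*2*(-13) = -10*(-13) = 130)
o = 4*I*√89 (o = √(-1554 + 130) = √(-1424) = 4*I*√89 ≈ 37.736*I)
10*o = 10*(4*I*√89) = 40*I*√89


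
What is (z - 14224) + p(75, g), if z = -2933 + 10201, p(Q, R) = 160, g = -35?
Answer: -6796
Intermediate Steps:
z = 7268
(z - 14224) + p(75, g) = (7268 - 14224) + 160 = -6956 + 160 = -6796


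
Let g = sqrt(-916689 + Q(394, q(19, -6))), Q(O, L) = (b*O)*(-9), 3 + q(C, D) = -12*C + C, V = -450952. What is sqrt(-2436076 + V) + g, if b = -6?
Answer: I*(sqrt(895413) + 2*sqrt(721757)) ≈ 2645.4*I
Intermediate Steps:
q(C, D) = -3 - 11*C (q(C, D) = -3 + (-12*C + C) = -3 - 11*C)
Q(O, L) = 54*O (Q(O, L) = -6*O*(-9) = 54*O)
g = I*sqrt(895413) (g = sqrt(-916689 + 54*394) = sqrt(-916689 + 21276) = sqrt(-895413) = I*sqrt(895413) ≈ 946.26*I)
sqrt(-2436076 + V) + g = sqrt(-2436076 - 450952) + I*sqrt(895413) = sqrt(-2887028) + I*sqrt(895413) = 2*I*sqrt(721757) + I*sqrt(895413) = I*sqrt(895413) + 2*I*sqrt(721757)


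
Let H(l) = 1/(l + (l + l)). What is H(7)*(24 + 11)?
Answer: 5/3 ≈ 1.6667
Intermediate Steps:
H(l) = 1/(3*l) (H(l) = 1/(l + 2*l) = 1/(3*l))
H(7)*(24 + 11) = ((⅓)/7)*(24 + 11) = ((⅓)*(⅐))*35 = (1/21)*35 = 5/3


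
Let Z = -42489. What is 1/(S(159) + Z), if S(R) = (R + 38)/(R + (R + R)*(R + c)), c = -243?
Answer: -26553/1128210614 ≈ -2.3536e-5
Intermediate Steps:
S(R) = (38 + R)/(R + 2*R*(-243 + R)) (S(R) = (R + 38)/(R + (R + R)*(R - 243)) = (38 + R)/(R + (2*R)*(-243 + R)) = (38 + R)/(R + 2*R*(-243 + R)))
1/(S(159) + Z) = 1/((38 + 159)/(159*(-485 + 2*159)) - 42489) = 1/((1/159)*197/(-485 + 318) - 42489) = 1/((1/159)*197/(-167) - 42489) = 1/((1/159)*(-1/167)*197 - 42489) = 1/(-197/26553 - 42489) = 1/(-1128210614/26553) = -26553/1128210614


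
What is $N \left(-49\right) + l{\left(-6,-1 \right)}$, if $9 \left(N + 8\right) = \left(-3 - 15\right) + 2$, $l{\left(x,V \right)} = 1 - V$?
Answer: $\frac{4330}{9} \approx 481.11$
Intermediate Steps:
$N = - \frac{88}{9}$ ($N = -8 + \frac{\left(-3 - 15\right) + 2}{9} = -8 + \frac{-18 + 2}{9} = -8 + \frac{1}{9} \left(-16\right) = -8 - \frac{16}{9} = - \frac{88}{9} \approx -9.7778$)
$N \left(-49\right) + l{\left(-6,-1 \right)} = \left(- \frac{88}{9}\right) \left(-49\right) + \left(1 - -1\right) = \frac{4312}{9} + \left(1 + 1\right) = \frac{4312}{9} + 2 = \frac{4330}{9}$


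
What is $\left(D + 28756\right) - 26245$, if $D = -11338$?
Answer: $-8827$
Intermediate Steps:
$\left(D + 28756\right) - 26245 = \left(-11338 + 28756\right) - 26245 = 17418 - 26245 = -8827$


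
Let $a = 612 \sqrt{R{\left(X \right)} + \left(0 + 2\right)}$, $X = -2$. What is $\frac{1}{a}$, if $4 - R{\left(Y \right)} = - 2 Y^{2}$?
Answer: $\frac{\sqrt{14}}{8568} \approx 0.0004367$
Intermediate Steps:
$R{\left(Y \right)} = 4 + 2 Y^{2}$ ($R{\left(Y \right)} = 4 - - 2 Y^{2} = 4 + 2 Y^{2}$)
$a = 612 \sqrt{14}$ ($a = 612 \sqrt{\left(4 + 2 \left(-2\right)^{2}\right) + \left(0 + 2\right)} = 612 \sqrt{\left(4 + 2 \cdot 4\right) + 2} = 612 \sqrt{\left(4 + 8\right) + 2} = 612 \sqrt{12 + 2} = 612 \sqrt{14} \approx 2289.9$)
$\frac{1}{a} = \frac{1}{612 \sqrt{14}} = \frac{\sqrt{14}}{8568}$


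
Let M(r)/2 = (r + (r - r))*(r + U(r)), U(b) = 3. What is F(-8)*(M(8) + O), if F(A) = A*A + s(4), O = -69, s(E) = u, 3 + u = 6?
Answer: 7169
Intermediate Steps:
u = 3 (u = -3 + 6 = 3)
s(E) = 3
F(A) = 3 + A**2 (F(A) = A*A + 3 = A**2 + 3 = 3 + A**2)
M(r) = 2*r*(3 + r) (M(r) = 2*((r + (r - r))*(r + 3)) = 2*((r + 0)*(3 + r)) = 2*(r*(3 + r)) = 2*r*(3 + r))
F(-8)*(M(8) + O) = (3 + (-8)**2)*(2*8*(3 + 8) - 69) = (3 + 64)*(2*8*11 - 69) = 67*(176 - 69) = 67*107 = 7169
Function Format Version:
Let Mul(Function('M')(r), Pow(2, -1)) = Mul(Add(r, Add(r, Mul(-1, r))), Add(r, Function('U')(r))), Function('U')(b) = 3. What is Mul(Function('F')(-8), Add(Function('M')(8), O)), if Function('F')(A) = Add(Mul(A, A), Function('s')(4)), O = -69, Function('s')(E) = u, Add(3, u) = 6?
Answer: 7169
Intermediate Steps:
u = 3 (u = Add(-3, 6) = 3)
Function('s')(E) = 3
Function('F')(A) = Add(3, Pow(A, 2)) (Function('F')(A) = Add(Mul(A, A), 3) = Add(Pow(A, 2), 3) = Add(3, Pow(A, 2)))
Function('M')(r) = Mul(2, r, Add(3, r)) (Function('M')(r) = Mul(2, Mul(Add(r, Add(r, Mul(-1, r))), Add(r, 3))) = Mul(2, Mul(Add(r, 0), Add(3, r))) = Mul(2, Mul(r, Add(3, r))) = Mul(2, r, Add(3, r)))
Mul(Function('F')(-8), Add(Function('M')(8), O)) = Mul(Add(3, Pow(-8, 2)), Add(Mul(2, 8, Add(3, 8)), -69)) = Mul(Add(3, 64), Add(Mul(2, 8, 11), -69)) = Mul(67, Add(176, -69)) = Mul(67, 107) = 7169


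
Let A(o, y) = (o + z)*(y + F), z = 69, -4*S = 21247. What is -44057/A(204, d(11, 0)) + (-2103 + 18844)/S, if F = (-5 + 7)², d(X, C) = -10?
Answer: 63568619/2677122 ≈ 23.745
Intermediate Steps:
S = -21247/4 (S = -¼*21247 = -21247/4 ≈ -5311.8)
F = 4 (F = 2² = 4)
A(o, y) = (4 + y)*(69 + o) (A(o, y) = (o + 69)*(y + 4) = (69 + o)*(4 + y) = (4 + y)*(69 + o))
-44057/A(204, d(11, 0)) + (-2103 + 18844)/S = -44057/(276 + 4*204 + 69*(-10) + 204*(-10)) + (-2103 + 18844)/(-21247/4) = -44057/(276 + 816 - 690 - 2040) + 16741*(-4/21247) = -44057/(-1638) - 66964/21247 = -44057*(-1/1638) - 66964/21247 = 3389/126 - 66964/21247 = 63568619/2677122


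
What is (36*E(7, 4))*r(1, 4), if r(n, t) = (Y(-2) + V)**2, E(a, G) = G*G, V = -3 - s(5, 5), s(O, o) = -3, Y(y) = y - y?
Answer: 0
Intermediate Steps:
Y(y) = 0
V = 0 (V = -3 - 1*(-3) = -3 + 3 = 0)
E(a, G) = G**2
r(n, t) = 0 (r(n, t) = (0 + 0)**2 = 0**2 = 0)
(36*E(7, 4))*r(1, 4) = (36*4**2)*0 = (36*16)*0 = 576*0 = 0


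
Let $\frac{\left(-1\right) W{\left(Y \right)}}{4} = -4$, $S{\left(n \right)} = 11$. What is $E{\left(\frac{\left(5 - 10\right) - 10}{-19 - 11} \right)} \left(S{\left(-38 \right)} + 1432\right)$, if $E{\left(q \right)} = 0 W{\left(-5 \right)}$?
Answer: $0$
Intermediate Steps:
$W{\left(Y \right)} = 16$ ($W{\left(Y \right)} = \left(-4\right) \left(-4\right) = 16$)
$E{\left(q \right)} = 0$ ($E{\left(q \right)} = 0 \cdot 16 = 0$)
$E{\left(\frac{\left(5 - 10\right) - 10}{-19 - 11} \right)} \left(S{\left(-38 \right)} + 1432\right) = 0 \left(11 + 1432\right) = 0 \cdot 1443 = 0$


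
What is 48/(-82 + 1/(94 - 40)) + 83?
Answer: 364849/4427 ≈ 82.415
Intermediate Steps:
48/(-82 + 1/(94 - 40)) + 83 = 48/(-82 + 1/54) + 83 = 48/(-4427/54) + 83 = 48*(-54/4427) + 83 = -2592/4427 + 83 = 364849/4427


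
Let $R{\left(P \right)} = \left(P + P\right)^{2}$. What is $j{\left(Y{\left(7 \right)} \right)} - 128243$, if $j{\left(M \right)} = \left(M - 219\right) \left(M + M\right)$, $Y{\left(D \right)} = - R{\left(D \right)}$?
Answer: $34437$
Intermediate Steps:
$R{\left(P \right)} = 4 P^{2}$ ($R{\left(P \right)} = \left(2 P\right)^{2} = 4 P^{2}$)
$Y{\left(D \right)} = - 4 D^{2}$
$j{\left(M \right)} = 2 M \left(-219 + M\right)$ ($j{\left(M \right)} = \left(-219 + M\right) 2 M = 2 M \left(-219 + M\right)$)
$j{\left(Y{\left(7 \right)} \right)} - 128243 = 2 \left(- 4 \cdot 7^{2}\right) \left(-219 - 4 \cdot 7^{2}\right) - 128243 = 2 \left(\left(-4\right) 49\right) \left(-219 - 196\right) - 128243 = 2 \left(-196\right) \left(-219 - 196\right) - 128243 = 2 \left(-196\right) \left(-415\right) - 128243 = 162680 - 128243 = 34437$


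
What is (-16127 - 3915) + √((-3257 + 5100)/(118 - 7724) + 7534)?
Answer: -20042 + √435837194166/7606 ≈ -19955.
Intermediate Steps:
(-16127 - 3915) + √((-3257 + 5100)/(118 - 7724) + 7534) = -20042 + √(1843/(-7606) + 7534) = -20042 + √(1843*(-1/7606) + 7534) = -20042 + √(-1843/7606 + 7534) = -20042 + √(57301761/7606) = -20042 + √435837194166/7606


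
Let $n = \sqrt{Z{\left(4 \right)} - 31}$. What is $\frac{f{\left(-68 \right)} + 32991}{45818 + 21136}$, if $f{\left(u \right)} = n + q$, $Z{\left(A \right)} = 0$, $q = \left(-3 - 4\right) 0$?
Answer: $\frac{10997}{22318} + \frac{i \sqrt{31}}{66954} \approx 0.49274 + 8.3158 \cdot 10^{-5} i$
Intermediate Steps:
$q = 0$ ($q = \left(-7\right) 0 = 0$)
$n = i \sqrt{31}$ ($n = \sqrt{0 - 31} = \sqrt{-31} = i \sqrt{31} \approx 5.5678 i$)
$f{\left(u \right)} = i \sqrt{31}$ ($f{\left(u \right)} = i \sqrt{31} + 0 = i \sqrt{31}$)
$\frac{f{\left(-68 \right)} + 32991}{45818 + 21136} = \frac{i \sqrt{31} + 32991}{45818 + 21136} = \frac{32991 + i \sqrt{31}}{66954} = \left(32991 + i \sqrt{31}\right) \frac{1}{66954} = \frac{10997}{22318} + \frac{i \sqrt{31}}{66954}$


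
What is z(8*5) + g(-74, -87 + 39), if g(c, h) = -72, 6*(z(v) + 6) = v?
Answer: -214/3 ≈ -71.333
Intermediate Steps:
z(v) = -6 + v/6
z(8*5) + g(-74, -87 + 39) = (-6 + (8*5)/6) - 72 = (-6 + (1/6)*40) - 72 = (-6 + 20/3) - 72 = 2/3 - 72 = -214/3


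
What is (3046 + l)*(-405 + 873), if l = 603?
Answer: 1707732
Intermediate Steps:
(3046 + l)*(-405 + 873) = (3046 + 603)*(-405 + 873) = 3649*468 = 1707732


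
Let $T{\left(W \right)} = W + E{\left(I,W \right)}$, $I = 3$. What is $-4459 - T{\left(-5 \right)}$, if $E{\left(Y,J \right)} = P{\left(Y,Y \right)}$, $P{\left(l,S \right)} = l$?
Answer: $-4457$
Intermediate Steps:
$E{\left(Y,J \right)} = Y$
$T{\left(W \right)} = 3 + W$ ($T{\left(W \right)} = W + 3 = 3 + W$)
$-4459 - T{\left(-5 \right)} = -4459 - \left(3 - 5\right) = -4459 - -2 = -4459 + 2 = -4457$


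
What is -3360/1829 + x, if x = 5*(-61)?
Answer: -561205/1829 ≈ -306.84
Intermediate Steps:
x = -305
-3360/1829 + x = -3360/1829 - 305 = -561205/1829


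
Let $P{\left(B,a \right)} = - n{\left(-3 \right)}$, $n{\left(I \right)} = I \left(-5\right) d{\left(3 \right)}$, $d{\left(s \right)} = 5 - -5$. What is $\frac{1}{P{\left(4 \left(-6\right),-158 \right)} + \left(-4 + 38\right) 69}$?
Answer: $\frac{1}{2196} \approx 0.00045537$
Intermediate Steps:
$d{\left(s \right)} = 10$ ($d{\left(s \right)} = 5 + 5 = 10$)
$n{\left(I \right)} = - 50 I$ ($n{\left(I \right)} = I \left(-5\right) 10 = - 5 I 10 = - 50 I$)
$P{\left(B,a \right)} = -150$ ($P{\left(B,a \right)} = - \left(-50\right) \left(-3\right) = \left(-1\right) 150 = -150$)
$\frac{1}{P{\left(4 \left(-6\right),-158 \right)} + \left(-4 + 38\right) 69} = \frac{1}{-150 + \left(-4 + 38\right) 69} = \frac{1}{-150 + 34 \cdot 69} = \frac{1}{-150 + 2346} = \frac{1}{2196}$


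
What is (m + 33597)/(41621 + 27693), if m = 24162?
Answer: 57759/69314 ≈ 0.83329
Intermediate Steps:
(m + 33597)/(41621 + 27693) = (24162 + 33597)/(41621 + 27693) = 57759/69314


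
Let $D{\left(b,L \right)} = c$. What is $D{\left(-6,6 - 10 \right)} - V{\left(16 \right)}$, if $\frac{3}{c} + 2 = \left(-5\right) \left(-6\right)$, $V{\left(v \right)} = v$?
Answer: $- \frac{445}{28} \approx -15.893$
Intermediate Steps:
$c = \frac{3}{28}$ ($c = \frac{3}{-2 - -30} = \frac{3}{-2 + 30} = \frac{3}{28} \approx 0.10714$)
$D{\left(b,L \right)} = \frac{3}{28}$
$D{\left(-6,6 - 10 \right)} - V{\left(16 \right)} = \frac{3}{28} - 16 = - \frac{445}{28}$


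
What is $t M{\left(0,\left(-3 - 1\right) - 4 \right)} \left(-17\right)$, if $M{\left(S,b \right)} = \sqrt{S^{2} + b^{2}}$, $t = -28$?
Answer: $3808$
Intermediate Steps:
$t M{\left(0,\left(-3 - 1\right) - 4 \right)} \left(-17\right) = - 28 \sqrt{0^{2} + \left(\left(-3 - 1\right) - 4\right)^{2}} \left(-17\right) = - 28 \sqrt{0 + \left(-4 - 4\right)^{2}} \left(-17\right) = - 28 \sqrt{0 + \left(-8\right)^{2}} \left(-17\right) = - 28 \sqrt{0 + 64} \left(-17\right) = - 28 \sqrt{64} \left(-17\right) = \left(-28\right) 8 \left(-17\right) = \left(-224\right) \left(-17\right) = 3808$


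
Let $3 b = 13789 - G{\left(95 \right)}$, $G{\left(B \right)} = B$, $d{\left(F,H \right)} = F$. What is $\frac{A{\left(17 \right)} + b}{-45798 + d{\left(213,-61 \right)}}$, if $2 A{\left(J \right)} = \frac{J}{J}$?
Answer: $- \frac{27391}{273510} \approx -0.10015$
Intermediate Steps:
$b = \frac{13694}{3}$ ($b = \frac{13789 - 95}{3} = \frac{1}{3} \cdot 13694 = \frac{13694}{3} \approx 4564.7$)
$A{\left(J \right)} = \frac{1}{2}$ ($A{\left(J \right)} = \frac{J \frac{1}{J}}{2} = \frac{1}{2} \cdot 1 = \frac{1}{2}$)
$\frac{A{\left(17 \right)} + b}{-45798 + d{\left(213,-61 \right)}} = \frac{\frac{1}{2} + \frac{13694}{3}}{-45798 + 213} = \frac{27391}{6 \left(-45585\right)} = \frac{27391}{6} \left(- \frac{1}{45585}\right) = - \frac{27391}{273510}$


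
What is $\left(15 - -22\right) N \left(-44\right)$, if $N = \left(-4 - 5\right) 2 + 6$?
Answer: $19536$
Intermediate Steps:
$N = -12$ ($N = \left(-4 - 5\right) 2 + 6 = \left(-9\right) 2 + 6 = -18 + 6 = -12$)
$\left(15 - -22\right) N \left(-44\right) = \left(15 - -22\right) \left(-12\right) \left(-44\right) = \left(15 + 22\right) \left(-12\right) \left(-44\right) = 37 \left(-12\right) \left(-44\right) = \left(-444\right) \left(-44\right) = 19536$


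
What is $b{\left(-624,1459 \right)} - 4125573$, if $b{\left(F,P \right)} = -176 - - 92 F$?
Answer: $-4183157$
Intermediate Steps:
$b{\left(F,P \right)} = -176 + 92 F$
$b{\left(-624,1459 \right)} - 4125573 = \left(-176 + 92 \left(-624\right)\right) - 4125573 = \left(-176 - 57408\right) - 4125573 = -57584 - 4125573 = -4183157$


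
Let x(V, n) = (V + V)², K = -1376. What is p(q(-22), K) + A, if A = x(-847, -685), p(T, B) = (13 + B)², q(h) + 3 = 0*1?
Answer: 4727405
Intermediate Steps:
q(h) = -3 (q(h) = -3 + 0*1 = -3 + 0 = -3)
x(V, n) = 4*V² (x(V, n) = (2*V)² = 4*V²)
A = 2869636 (A = 4*(-847)² = 4*717409 = 2869636)
p(q(-22), K) + A = (13 - 1376)² + 2869636 = (-1363)² + 2869636 = 1857769 + 2869636 = 4727405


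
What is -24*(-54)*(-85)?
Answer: -110160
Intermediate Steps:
-24*(-54)*(-85) = 1296*(-85) = -110160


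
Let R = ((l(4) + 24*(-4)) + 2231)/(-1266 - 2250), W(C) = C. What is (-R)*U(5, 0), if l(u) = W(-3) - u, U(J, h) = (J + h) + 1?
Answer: 1064/293 ≈ 3.6314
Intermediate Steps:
U(J, h) = 1 + J + h
l(u) = -3 - u
R = -532/879 (R = (((-3 - 1*4) + 24*(-4)) + 2231)/(-1266 - 2250) = (((-3 - 4) - 96) + 2231)/(-3516) = ((-7 - 96) + 2231)*(-1/3516) = (-103 + 2231)*(-1/3516) = 2128*(-1/3516) = -532/879 ≈ -0.60523)
(-R)*U(5, 0) = (-1*(-532/879))*(1 + 5 + 0) = (532/879)*6 = 1064/293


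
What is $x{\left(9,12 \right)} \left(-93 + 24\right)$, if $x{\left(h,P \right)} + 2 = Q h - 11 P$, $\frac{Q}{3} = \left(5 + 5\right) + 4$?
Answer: $-16836$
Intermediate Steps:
$Q = 42$ ($Q = 3 \left(\left(5 + 5\right) + 4\right) = 3 \left(10 + 4\right) = 3 \cdot 14 = 42$)
$x{\left(h,P \right)} = -2 - 11 P + 42 h$ ($x{\left(h,P \right)} = -2 - \left(- 42 h + 11 P\right) = -2 - 11 P + 42 h$)
$x{\left(9,12 \right)} \left(-93 + 24\right) = \left(-2 - 132 + 42 \cdot 9\right) \left(-93 + 24\right) = \left(-2 - 132 + 378\right) \left(-69\right) = 244 \left(-69\right) = -16836$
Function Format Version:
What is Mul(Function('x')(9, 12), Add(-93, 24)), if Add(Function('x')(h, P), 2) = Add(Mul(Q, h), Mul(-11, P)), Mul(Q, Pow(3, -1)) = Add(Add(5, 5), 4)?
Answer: -16836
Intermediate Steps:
Q = 42 (Q = Mul(3, Add(Add(5, 5), 4)) = Mul(3, Add(10, 4)) = Mul(3, 14) = 42)
Function('x')(h, P) = Add(-2, Mul(-11, P), Mul(42, h)) (Function('x')(h, P) = Add(-2, Add(Mul(42, h), Mul(-11, P))) = Add(-2, Add(Mul(-11, P), Mul(42, h))) = Add(-2, Mul(-11, P), Mul(42, h)))
Mul(Function('x')(9, 12), Add(-93, 24)) = Mul(Add(-2, Mul(-11, 12), Mul(42, 9)), Add(-93, 24)) = Mul(Add(-2, -132, 378), -69) = Mul(244, -69) = -16836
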